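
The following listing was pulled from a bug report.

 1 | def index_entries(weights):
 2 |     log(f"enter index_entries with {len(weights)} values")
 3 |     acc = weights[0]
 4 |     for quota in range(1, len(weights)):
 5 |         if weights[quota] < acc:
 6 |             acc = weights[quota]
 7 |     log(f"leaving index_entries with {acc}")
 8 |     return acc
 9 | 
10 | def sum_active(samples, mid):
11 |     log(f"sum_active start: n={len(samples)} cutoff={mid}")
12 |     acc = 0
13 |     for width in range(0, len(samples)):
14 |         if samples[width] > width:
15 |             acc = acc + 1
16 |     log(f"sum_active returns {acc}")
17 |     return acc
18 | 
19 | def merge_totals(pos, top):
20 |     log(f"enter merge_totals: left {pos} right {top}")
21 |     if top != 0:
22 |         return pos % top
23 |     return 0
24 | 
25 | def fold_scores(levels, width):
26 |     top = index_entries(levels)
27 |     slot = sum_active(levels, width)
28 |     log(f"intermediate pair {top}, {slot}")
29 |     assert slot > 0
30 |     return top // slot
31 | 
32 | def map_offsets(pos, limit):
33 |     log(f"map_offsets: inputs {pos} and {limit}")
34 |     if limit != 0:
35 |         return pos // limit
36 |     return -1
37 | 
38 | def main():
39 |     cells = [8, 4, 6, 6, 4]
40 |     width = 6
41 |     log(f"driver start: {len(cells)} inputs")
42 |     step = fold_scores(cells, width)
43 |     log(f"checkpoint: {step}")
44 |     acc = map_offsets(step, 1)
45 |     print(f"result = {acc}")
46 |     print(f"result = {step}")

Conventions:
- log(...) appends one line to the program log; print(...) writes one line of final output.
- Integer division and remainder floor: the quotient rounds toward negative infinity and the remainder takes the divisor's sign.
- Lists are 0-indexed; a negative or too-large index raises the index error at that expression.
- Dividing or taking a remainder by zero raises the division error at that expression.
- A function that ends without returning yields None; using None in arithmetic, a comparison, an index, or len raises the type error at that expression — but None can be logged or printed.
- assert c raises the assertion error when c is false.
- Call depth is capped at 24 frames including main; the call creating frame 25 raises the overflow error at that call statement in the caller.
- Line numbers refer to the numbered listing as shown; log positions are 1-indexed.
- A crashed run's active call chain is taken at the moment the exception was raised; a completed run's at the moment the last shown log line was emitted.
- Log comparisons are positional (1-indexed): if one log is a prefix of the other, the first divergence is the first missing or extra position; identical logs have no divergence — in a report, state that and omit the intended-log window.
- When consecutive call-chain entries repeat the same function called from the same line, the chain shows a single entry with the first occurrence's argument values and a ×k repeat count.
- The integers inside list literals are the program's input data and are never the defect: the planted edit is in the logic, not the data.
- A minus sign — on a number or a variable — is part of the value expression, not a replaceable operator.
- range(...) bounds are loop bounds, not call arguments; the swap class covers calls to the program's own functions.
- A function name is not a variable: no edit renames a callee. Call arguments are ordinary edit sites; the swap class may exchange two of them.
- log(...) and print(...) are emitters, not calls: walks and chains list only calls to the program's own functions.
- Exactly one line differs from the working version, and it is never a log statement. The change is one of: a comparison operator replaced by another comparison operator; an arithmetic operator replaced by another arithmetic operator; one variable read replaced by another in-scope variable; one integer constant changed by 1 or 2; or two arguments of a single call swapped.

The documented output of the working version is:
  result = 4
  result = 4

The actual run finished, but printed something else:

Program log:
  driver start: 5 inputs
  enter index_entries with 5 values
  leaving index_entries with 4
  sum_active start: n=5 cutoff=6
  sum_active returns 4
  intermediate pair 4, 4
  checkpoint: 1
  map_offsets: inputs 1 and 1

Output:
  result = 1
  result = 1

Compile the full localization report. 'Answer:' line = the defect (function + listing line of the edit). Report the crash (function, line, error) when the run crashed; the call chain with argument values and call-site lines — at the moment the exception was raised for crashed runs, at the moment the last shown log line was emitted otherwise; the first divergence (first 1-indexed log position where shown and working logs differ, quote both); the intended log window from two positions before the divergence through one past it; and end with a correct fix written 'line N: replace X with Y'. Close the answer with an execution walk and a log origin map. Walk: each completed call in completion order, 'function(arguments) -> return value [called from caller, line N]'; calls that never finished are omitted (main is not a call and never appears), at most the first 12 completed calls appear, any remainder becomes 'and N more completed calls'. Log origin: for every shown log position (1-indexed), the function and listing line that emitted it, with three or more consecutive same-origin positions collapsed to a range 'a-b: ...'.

Answer: the defect is in sum_active at line 14.
The tell: Position 5 is the first bad log line: 'sum_active returns 4' should read 'sum_active returns 1'.
Call chain: main -> map_offsets(1, 1) (called at line 44).
First divergence: at position 5 the run shows 'sum_active returns 4' where the working version logs 'sum_active returns 1'.
Intended log window:
  3: leaving index_entries with 4
  4: sum_active start: n=5 cutoff=6
  5: sum_active returns 1
  6: intermediate pair 4, 1
Execution walk:
  index_entries([8, 4, 6, 6, 4]) -> 4  [called from fold_scores, line 26]
  sum_active([8, 4, 6, 6, 4], 6) -> 4  [called from fold_scores, line 27]
  fold_scores([8, 4, 6, 6, 4], 6) -> 1  [called from main, line 42]
  map_offsets(1, 1) -> 1  [called from main, line 44]
Log line origins:
  1: from main, line 41
  2: from index_entries, line 2
  3: from index_entries, line 7
  4: from sum_active, line 11
  5: from sum_active, line 16
  6: from fold_scores, line 28
  7: from main, line 43
  8: from map_offsets, line 33
A correct fix: line 14: replace `samples[width] > width` with `samples[width] > mid`.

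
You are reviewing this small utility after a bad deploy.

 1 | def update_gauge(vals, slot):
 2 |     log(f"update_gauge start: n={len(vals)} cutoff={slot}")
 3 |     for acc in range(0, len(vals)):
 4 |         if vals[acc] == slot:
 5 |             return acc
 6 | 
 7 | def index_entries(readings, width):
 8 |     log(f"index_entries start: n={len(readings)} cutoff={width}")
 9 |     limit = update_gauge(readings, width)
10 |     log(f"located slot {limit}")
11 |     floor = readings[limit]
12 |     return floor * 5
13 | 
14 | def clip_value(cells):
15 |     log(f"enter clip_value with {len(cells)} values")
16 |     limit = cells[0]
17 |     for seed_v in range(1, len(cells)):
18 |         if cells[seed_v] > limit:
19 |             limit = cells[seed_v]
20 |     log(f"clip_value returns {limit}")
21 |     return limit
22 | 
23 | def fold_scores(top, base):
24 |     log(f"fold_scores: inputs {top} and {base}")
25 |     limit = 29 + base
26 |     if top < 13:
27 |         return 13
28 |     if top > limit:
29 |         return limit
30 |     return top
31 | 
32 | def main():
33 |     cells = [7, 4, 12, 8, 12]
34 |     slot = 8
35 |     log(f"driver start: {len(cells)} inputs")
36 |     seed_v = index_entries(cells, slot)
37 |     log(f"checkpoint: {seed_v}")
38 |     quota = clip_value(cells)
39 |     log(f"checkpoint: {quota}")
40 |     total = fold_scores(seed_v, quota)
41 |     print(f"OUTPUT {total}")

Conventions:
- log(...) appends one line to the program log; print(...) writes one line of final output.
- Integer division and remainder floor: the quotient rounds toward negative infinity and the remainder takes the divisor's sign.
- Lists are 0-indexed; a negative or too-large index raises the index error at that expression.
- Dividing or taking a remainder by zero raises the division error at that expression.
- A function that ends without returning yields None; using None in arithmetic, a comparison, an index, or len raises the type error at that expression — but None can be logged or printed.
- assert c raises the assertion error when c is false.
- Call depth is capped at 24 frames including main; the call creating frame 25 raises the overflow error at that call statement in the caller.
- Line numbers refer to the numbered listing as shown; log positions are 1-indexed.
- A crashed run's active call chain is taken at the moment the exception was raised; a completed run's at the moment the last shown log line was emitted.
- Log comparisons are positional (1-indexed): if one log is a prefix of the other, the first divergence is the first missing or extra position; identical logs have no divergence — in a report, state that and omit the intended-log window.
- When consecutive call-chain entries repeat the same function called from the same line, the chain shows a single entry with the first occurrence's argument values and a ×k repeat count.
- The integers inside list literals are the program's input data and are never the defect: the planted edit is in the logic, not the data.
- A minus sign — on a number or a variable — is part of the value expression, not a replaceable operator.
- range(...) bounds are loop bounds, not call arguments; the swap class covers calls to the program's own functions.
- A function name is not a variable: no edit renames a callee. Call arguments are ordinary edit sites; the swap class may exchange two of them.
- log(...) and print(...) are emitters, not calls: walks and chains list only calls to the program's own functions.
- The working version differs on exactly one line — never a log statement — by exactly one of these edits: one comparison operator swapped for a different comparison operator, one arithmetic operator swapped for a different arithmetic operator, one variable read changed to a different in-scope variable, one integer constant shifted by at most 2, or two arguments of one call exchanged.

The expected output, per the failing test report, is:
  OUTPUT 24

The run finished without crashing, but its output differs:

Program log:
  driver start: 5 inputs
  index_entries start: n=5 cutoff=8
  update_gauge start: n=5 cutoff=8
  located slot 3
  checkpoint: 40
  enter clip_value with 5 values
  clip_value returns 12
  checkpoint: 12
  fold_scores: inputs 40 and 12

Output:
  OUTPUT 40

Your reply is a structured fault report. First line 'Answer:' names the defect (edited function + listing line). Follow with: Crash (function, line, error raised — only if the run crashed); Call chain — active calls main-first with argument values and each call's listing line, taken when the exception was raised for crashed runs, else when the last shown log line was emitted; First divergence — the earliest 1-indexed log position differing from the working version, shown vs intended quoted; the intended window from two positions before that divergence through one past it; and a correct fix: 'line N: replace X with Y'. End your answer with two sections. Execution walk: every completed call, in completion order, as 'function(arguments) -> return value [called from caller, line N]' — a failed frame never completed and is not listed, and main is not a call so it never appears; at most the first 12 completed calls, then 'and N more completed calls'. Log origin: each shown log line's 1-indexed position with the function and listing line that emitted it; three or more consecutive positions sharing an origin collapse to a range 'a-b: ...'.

Answer: the defect is in index_entries at line 12.
Key fact: Everything matches until log position 5, which reads 'checkpoint: 40' in place of 'checkpoint: 24'.
Call chain: main -> fold_scores(40, 12) (called at line 40).
First divergence: position 5 — the shown line 'checkpoint: 40' should read 'checkpoint: 24'.
Intended log window:
  3: update_gauge start: n=5 cutoff=8
  4: located slot 3
  5: checkpoint: 24
  6: enter clip_value with 5 values
Execution walk:
  update_gauge([7, 4, 12, 8, 12], 8) -> 3  [called from index_entries, line 9]
  index_entries([7, 4, 12, 8, 12], 8) -> 40  [called from main, line 36]
  clip_value([7, 4, 12, 8, 12]) -> 12  [called from main, line 38]
  fold_scores(40, 12) -> 40  [called from main, line 40]
Origin of each log line:
  1: from main, line 35
  2: from index_entries, line 8
  3: from update_gauge, line 2
  4: from index_entries, line 10
  5: from main, line 37
  6: from clip_value, line 15
  7: from clip_value, line 20
  8: from main, line 39
  9: from fold_scores, line 24
A correct fix: line 12: replace `5` with `3`.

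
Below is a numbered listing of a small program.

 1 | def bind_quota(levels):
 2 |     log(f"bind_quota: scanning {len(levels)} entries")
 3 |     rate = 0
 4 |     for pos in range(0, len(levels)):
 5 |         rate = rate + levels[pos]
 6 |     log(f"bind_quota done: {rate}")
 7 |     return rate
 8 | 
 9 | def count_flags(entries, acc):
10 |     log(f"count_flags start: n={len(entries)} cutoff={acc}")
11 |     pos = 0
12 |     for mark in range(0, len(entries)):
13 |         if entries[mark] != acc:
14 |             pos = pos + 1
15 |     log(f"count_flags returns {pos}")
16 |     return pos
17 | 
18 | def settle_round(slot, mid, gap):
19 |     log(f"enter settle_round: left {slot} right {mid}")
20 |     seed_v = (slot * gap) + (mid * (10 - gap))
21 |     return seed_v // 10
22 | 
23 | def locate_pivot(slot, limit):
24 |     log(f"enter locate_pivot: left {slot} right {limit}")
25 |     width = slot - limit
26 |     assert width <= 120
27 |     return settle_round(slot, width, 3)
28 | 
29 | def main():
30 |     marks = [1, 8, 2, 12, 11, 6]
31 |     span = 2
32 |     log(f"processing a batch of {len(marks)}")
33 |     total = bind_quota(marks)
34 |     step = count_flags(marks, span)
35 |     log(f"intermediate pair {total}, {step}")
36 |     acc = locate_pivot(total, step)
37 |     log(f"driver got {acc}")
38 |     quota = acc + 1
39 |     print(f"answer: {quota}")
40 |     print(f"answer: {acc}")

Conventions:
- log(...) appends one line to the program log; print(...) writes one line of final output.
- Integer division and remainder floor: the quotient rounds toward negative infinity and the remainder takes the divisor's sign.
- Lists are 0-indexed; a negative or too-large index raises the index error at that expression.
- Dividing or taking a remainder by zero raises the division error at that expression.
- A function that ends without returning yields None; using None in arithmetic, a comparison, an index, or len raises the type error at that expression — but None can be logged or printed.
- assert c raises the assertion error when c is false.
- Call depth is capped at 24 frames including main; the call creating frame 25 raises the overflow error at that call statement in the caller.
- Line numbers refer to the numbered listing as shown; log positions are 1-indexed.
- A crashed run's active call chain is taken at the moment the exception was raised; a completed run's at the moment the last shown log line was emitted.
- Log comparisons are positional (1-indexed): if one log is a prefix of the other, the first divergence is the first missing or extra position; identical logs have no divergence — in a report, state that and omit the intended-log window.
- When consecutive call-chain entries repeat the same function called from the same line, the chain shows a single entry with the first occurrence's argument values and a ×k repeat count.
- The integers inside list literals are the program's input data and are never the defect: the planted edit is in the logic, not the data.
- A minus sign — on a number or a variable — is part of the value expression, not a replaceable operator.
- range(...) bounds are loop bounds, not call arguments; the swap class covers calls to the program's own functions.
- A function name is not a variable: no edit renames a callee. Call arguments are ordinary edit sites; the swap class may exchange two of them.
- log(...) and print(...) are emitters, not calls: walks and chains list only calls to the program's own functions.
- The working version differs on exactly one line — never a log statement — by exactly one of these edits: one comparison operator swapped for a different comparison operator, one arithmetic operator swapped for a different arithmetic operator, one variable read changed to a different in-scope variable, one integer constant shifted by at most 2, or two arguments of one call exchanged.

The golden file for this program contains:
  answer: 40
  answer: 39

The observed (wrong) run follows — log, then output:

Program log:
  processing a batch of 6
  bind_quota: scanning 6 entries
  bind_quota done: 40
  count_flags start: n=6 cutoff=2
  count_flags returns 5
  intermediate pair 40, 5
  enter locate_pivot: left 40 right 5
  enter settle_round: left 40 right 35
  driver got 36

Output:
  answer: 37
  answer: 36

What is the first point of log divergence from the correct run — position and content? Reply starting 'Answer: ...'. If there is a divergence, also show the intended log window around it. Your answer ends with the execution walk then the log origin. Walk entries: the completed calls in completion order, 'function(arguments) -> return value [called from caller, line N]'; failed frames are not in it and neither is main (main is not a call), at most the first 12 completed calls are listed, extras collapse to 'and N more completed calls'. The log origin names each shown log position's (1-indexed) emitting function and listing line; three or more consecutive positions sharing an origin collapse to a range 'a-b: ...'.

Answer: position 5 — the shown line 'count_flags returns 5' should read 'count_flags returns 1'.
Intended log window:
  3: bind_quota done: 40
  4: count_flags start: n=6 cutoff=2
  5: count_flags returns 1
  6: intermediate pair 40, 1
Execution walk:
  bind_quota([1, 8, 2, 12, 11, 6]) -> 40  [called from main, line 33]
  count_flags([1, 8, 2, 12, 11, 6], 2) -> 5  [called from main, line 34]
  settle_round(40, 35, 3) -> 36  [called from locate_pivot, line 27]
  locate_pivot(40, 5) -> 36  [called from main, line 36]
Log origins:
  1: emitted by main (line 32)
  2: emitted by bind_quota (line 2)
  3: emitted by bind_quota (line 6)
  4: emitted by count_flags (line 10)
  5: emitted by count_flags (line 15)
  6: emitted by main (line 35)
  7: emitted by locate_pivot (line 24)
  8: emitted by settle_round (line 19)
  9: emitted by main (line 37)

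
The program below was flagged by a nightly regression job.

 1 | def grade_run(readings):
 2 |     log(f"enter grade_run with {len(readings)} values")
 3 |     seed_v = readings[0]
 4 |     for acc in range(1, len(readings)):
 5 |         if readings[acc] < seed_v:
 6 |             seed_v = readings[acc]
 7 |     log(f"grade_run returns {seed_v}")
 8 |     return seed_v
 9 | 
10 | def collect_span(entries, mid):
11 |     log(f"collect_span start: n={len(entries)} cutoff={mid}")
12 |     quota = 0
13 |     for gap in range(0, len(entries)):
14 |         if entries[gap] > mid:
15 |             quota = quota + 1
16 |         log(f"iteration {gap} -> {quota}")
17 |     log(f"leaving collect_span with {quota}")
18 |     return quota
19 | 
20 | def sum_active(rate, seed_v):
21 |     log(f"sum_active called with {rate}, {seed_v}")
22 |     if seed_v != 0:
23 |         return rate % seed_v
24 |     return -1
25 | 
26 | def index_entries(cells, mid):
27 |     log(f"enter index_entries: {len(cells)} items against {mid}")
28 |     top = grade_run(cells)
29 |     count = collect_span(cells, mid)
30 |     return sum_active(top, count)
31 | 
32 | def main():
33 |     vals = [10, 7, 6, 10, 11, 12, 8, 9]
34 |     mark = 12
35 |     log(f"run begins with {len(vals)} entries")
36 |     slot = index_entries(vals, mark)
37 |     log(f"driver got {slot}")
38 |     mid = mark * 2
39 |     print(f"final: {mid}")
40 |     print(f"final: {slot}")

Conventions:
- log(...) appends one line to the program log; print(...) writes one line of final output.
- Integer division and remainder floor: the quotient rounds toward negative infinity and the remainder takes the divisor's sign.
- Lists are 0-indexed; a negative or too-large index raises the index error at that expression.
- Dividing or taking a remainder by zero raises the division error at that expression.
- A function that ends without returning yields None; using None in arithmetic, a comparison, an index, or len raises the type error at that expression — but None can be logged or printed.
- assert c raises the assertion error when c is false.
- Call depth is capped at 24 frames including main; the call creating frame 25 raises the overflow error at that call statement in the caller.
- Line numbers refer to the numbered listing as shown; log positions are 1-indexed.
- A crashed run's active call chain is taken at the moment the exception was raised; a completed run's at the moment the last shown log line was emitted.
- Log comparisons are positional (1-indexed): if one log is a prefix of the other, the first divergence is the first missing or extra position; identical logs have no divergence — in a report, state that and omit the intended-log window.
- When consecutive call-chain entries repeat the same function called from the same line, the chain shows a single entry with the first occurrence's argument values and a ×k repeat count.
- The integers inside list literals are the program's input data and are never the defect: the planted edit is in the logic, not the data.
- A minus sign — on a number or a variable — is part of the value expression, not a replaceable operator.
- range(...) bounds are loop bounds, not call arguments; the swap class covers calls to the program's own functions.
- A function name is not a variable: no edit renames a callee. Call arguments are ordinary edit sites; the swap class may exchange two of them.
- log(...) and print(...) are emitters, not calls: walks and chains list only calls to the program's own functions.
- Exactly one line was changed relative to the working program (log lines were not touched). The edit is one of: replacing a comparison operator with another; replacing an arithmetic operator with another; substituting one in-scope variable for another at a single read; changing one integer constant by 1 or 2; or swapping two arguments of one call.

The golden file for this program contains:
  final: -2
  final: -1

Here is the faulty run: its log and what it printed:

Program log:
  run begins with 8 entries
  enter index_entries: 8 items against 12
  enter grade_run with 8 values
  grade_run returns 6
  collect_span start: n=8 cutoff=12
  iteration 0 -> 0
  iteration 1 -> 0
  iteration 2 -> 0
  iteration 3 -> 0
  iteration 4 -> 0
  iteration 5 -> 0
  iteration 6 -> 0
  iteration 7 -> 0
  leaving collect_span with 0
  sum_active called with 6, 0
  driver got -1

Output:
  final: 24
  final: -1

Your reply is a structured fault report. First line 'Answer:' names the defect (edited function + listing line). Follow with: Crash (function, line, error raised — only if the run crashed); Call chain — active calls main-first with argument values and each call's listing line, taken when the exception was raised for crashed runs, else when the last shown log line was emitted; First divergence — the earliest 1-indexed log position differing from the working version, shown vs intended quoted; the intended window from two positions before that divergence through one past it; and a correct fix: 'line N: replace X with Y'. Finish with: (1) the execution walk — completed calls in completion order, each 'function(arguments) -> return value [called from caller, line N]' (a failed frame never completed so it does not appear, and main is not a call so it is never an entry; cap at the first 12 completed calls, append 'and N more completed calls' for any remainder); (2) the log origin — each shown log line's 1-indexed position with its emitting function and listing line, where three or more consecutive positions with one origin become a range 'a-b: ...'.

Answer: the defect is in main at line 38.
Key observation: The two runs log identically and part ways only at the printed values.
Call chain: main.
First divergence: none; the two logs match at every position.
Execution walk:
  grade_run([10, 7, 6, 10, 11, 12, 8, 9]) -> 6  [called from index_entries, line 28]
  collect_span([10, 7, 6, 10, 11, 12, 8, 9], 12) -> 0  [called from index_entries, line 29]
  sum_active(6, 0) -> -1  [called from index_entries, line 30]
  index_entries([10, 7, 6, 10, 11, 12, 8, 9], 12) -> -1  [called from main, line 36]
Origin of each log line:
  1: emitted by main (line 35)
  2: emitted by index_entries (line 27)
  3: emitted by grade_run (line 2)
  4: emitted by grade_run (line 7)
  5: emitted by collect_span (line 11)
  6-13: emitted by collect_span (line 16)
  14: emitted by collect_span (line 17)
  15: emitted by sum_active (line 21)
  16: emitted by main (line 37)
A correct fix: line 38: replace `mark` with `slot`.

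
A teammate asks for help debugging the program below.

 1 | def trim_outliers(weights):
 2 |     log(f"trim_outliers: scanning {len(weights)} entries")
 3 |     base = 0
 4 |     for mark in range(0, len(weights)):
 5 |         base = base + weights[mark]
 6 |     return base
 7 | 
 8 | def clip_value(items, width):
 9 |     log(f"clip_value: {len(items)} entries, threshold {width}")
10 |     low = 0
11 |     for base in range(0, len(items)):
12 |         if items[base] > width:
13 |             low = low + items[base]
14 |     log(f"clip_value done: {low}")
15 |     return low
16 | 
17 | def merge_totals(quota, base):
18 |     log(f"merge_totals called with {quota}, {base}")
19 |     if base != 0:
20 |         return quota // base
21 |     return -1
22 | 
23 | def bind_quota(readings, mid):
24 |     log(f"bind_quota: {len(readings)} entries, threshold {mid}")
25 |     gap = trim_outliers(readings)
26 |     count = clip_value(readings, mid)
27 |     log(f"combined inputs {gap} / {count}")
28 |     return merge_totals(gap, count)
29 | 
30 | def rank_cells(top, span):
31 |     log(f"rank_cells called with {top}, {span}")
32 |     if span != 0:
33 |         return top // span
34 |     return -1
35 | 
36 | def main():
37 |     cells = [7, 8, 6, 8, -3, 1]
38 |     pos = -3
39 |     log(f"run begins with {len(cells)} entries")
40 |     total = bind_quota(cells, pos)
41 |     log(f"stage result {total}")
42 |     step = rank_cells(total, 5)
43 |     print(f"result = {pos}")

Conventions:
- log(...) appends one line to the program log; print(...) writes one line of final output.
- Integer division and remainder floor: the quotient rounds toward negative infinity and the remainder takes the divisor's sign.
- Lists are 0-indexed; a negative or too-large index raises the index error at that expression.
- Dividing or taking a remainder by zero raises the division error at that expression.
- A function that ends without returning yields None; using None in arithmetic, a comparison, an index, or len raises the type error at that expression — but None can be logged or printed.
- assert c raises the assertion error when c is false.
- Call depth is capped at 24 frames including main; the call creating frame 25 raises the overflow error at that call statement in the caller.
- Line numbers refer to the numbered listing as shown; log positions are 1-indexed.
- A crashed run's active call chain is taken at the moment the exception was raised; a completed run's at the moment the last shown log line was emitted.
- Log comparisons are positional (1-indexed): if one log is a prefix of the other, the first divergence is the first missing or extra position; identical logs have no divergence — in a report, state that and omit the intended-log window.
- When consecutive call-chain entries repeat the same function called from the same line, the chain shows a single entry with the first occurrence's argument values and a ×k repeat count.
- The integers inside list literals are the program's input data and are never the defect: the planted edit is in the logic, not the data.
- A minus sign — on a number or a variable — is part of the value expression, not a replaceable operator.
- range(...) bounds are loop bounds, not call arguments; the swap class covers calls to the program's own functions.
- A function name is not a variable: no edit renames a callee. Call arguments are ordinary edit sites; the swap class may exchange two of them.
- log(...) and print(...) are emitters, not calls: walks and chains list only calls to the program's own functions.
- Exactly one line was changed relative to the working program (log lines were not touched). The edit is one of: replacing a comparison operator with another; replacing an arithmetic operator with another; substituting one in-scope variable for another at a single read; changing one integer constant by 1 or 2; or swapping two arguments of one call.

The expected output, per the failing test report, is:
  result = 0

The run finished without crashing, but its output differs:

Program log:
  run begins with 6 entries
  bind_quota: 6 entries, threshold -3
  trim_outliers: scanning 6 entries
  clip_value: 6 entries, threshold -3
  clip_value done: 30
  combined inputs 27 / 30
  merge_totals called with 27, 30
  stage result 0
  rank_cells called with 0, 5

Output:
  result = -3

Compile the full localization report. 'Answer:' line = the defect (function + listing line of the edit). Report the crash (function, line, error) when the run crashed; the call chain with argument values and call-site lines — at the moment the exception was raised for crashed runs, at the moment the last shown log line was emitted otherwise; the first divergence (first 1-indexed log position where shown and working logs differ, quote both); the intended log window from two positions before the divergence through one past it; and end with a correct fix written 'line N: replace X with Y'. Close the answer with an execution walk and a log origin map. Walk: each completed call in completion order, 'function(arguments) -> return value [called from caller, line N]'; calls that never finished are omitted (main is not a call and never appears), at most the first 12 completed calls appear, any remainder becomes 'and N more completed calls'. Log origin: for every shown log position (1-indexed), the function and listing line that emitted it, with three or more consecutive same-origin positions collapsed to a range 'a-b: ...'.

Answer: the defect is in main at line 43.
The tell: Every logged value matches the working version; the printed result is what differs.
Call chain: main -> rank_cells(0, 5) (called at line 42).
First divergence: none (the log streams are identical).
Execution walk:
  trim_outliers([7, 8, 6, 8, -3, 1]) -> 27  [called from bind_quota, line 25]
  clip_value([7, 8, 6, 8, -3, 1], -3) -> 30  [called from bind_quota, line 26]
  merge_totals(27, 30) -> 0  [called from bind_quota, line 28]
  bind_quota([7, 8, 6, 8, -3, 1], -3) -> 0  [called from main, line 40]
  rank_cells(0, 5) -> 0  [called from main, line 42]
Origin of each log line:
  1 — main, line 39
  2 — bind_quota, line 24
  3 — trim_outliers, line 2
  4 — clip_value, line 9
  5 — clip_value, line 14
  6 — bind_quota, line 27
  7 — merge_totals, line 18
  8 — main, line 41
  9 — rank_cells, line 31
A correct fix: line 43: replace `pos` with `step`.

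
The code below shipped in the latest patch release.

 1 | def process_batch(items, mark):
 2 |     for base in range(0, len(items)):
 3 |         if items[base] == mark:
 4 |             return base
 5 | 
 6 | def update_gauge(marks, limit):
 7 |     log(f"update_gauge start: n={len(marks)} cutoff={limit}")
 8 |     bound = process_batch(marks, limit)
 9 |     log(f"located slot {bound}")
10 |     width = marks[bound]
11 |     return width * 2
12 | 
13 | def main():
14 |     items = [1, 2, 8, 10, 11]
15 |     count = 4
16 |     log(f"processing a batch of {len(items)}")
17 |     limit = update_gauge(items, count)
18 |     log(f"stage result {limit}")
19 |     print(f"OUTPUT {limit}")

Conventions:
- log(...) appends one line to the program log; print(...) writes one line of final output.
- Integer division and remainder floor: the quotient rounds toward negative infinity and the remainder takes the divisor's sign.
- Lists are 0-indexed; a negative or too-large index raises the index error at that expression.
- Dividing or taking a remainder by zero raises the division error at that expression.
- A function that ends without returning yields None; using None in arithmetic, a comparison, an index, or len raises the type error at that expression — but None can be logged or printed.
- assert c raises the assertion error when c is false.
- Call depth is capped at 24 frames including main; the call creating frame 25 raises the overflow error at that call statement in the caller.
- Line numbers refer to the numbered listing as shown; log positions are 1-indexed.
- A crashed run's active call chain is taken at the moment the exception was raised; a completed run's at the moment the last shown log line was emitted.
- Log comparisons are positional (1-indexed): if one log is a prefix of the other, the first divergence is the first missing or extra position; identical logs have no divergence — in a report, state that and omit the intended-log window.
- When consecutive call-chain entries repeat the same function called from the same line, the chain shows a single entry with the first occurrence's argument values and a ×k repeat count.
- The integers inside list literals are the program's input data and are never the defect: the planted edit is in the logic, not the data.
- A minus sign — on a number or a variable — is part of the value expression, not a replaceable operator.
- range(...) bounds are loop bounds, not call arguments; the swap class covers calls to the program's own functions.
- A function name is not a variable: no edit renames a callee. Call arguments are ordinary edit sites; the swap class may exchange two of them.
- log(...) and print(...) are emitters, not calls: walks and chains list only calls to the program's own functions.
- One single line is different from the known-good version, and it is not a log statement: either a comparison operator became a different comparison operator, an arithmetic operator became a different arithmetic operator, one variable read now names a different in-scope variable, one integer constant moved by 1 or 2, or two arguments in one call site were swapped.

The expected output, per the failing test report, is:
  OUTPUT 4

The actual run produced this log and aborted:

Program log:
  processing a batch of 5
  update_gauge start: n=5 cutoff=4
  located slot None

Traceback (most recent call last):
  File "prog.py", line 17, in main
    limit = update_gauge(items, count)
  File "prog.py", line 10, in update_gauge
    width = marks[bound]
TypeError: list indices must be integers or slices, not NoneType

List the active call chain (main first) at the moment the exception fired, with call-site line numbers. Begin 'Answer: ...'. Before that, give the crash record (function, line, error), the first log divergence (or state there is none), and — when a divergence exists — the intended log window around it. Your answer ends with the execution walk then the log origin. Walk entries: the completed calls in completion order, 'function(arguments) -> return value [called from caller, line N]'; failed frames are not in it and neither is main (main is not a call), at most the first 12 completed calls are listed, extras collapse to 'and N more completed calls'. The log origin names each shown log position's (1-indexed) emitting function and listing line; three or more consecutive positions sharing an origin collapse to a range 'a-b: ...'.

Answer: main -> update_gauge (called at line 17).
Key observation: The earliest visible damage is log position 2 — 'update_gauge start: n=5 cutoff=4' rather than the intended 'update_gauge start: n=5 cutoff=2'.
Crash: update_gauge, line 10, TypeError.
First divergence: position 2; shown 'update_gauge start: n=5 cutoff=4' vs intended 'update_gauge start: n=5 cutoff=2'.
Intended log window:
  1: processing a batch of 5
  2: update_gauge start: n=5 cutoff=2
  3: located slot 1
Execution walk:
  process_batch([1, 2, 8, 10, 11], 4) -> None  [called from update_gauge, line 8]
Log origin:
  1: emitted by main (line 16)
  2: emitted by update_gauge (line 7)
  3: emitted by update_gauge (line 9)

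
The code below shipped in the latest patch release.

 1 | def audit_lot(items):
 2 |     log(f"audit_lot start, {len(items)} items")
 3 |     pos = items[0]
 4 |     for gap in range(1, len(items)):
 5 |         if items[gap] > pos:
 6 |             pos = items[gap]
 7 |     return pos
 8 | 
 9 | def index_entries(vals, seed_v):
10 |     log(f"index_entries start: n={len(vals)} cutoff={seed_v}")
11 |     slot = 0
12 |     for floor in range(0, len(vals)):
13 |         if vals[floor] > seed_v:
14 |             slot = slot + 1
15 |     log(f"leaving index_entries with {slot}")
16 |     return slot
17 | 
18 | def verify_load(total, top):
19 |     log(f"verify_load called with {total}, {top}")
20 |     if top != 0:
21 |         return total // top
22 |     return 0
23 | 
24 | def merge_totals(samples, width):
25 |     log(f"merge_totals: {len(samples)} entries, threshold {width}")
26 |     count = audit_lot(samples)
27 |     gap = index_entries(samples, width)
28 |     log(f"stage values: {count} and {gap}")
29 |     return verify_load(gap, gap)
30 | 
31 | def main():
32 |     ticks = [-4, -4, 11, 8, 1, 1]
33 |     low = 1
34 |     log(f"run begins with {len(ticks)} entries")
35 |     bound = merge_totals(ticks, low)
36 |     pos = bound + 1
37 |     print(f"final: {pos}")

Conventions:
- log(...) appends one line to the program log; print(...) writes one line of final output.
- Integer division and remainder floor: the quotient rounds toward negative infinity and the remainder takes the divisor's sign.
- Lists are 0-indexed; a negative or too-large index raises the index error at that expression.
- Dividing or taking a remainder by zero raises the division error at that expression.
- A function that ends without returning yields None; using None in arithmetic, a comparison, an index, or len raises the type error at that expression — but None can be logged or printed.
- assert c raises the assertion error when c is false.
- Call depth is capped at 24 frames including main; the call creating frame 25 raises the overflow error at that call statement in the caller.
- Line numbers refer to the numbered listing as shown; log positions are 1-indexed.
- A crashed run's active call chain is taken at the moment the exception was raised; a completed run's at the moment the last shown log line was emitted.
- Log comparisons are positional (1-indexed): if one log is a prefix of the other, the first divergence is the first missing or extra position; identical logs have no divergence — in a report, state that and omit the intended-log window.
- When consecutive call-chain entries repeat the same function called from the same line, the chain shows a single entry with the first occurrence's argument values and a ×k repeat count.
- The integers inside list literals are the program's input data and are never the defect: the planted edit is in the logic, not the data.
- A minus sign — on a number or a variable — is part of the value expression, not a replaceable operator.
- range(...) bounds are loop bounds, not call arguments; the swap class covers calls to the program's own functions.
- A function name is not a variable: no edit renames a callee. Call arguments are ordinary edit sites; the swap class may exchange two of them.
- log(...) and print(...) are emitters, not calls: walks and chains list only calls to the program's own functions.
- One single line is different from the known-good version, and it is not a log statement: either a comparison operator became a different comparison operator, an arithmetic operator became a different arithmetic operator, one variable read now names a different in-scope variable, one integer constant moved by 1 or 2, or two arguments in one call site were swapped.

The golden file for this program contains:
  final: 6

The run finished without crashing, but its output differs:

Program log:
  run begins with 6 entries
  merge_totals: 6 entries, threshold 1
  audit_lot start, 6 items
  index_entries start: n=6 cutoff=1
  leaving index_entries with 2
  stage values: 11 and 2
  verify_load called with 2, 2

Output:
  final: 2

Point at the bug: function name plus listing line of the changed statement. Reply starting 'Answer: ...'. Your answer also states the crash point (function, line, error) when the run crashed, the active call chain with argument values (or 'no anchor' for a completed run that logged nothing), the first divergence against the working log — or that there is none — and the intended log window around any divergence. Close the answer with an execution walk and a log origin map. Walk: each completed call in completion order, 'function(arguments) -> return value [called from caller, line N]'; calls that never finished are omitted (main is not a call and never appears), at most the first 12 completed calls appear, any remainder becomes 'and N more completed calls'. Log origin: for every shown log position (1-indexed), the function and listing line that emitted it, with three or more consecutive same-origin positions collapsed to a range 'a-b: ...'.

Answer: the defect is in merge_totals at line 29.
The tell: The earliest visible damage is log position 7 — 'verify_load called with 2, 2' rather than the intended 'verify_load called with 11, 2'.
Call chain: main -> merge_totals([-4, -4, 11, 8, 1, 1], 1) (called at line 35) -> verify_load(2, 2) (called at line 29).
First divergence: at position 7 the run shows 'verify_load called with 2, 2' where the working version logs 'verify_load called with 11, 2'.
Intended log window:
  5: leaving index_entries with 2
  6: stage values: 11 and 2
  7: verify_load called with 11, 2
Execution walk:
  audit_lot([-4, -4, 11, 8, 1, 1]) -> 11  [called from merge_totals, line 26]
  index_entries([-4, -4, 11, 8, 1, 1], 1) -> 2  [called from merge_totals, line 27]
  verify_load(2, 2) -> 1  [called from merge_totals, line 29]
  merge_totals([-4, -4, 11, 8, 1, 1], 1) -> 1  [called from main, line 35]
Log origins:
  1: logged in main at line 34
  2: logged in merge_totals at line 25
  3: logged in audit_lot at line 2
  4: logged in index_entries at line 10
  5: logged in index_entries at line 15
  6: logged in merge_totals at line 28
  7: logged in verify_load at line 19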